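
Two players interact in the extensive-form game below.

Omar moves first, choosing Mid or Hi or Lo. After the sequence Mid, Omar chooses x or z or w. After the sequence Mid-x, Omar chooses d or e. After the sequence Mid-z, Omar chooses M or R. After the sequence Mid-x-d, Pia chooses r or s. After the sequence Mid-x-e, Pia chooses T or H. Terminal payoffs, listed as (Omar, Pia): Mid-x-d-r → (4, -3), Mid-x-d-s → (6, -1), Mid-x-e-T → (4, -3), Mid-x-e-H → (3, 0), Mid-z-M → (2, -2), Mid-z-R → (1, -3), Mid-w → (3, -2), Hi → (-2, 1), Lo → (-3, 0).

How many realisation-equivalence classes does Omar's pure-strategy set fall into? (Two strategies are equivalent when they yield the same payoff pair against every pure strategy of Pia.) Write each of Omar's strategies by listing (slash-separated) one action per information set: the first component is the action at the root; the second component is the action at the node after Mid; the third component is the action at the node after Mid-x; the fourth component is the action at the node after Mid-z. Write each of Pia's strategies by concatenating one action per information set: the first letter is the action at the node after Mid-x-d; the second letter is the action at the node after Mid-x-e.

7

Omar has 36 pure strategies: Mid/x/d/M, Mid/x/d/R, Mid/x/e/M, Mid/x/e/R, Mid/z/d/M, Mid/z/d/R, Mid/z/e/M, Mid/z/e/R, Mid/w/d/M, Mid/w/d/R, Mid/w/e/M, Mid/w/e/R, Hi/x/d/M, Hi/x/d/R, Hi/x/e/M, Hi/x/e/R, Hi/z/d/M, Hi/z/d/R, Hi/z/e/M, Hi/z/e/R, Hi/w/d/M, Hi/w/d/R, Hi/w/e/M, Hi/w/e/R, Lo/x/d/M, Lo/x/d/R, Lo/x/e/M, Lo/x/e/R, Lo/z/d/M, Lo/z/d/R, Lo/z/e/M, Lo/z/e/R, Lo/w/d/M, Lo/w/d/R, Lo/w/e/M, Lo/w/e/R. Columns: rT, rH, sT, sH.
{Mid/x/d/M, Mid/x/d/R} → row (4,-3) (4,-3) (6,-1) (6,-1)
{Mid/x/e/M, Mid/x/e/R} → row (4,-3) (3,0) (4,-3) (3,0)
{Mid/z/d/M, Mid/z/e/M} → row (2,-2) (2,-2) (2,-2) (2,-2)
{Mid/z/d/R, Mid/z/e/R} → row (1,-3) (1,-3) (1,-3) (1,-3)
{Mid/w/d/M, Mid/w/d/R, Mid/w/e/M, Mid/w/e/R} → row (3,-2) (3,-2) (3,-2) (3,-2)
{Hi/x/d/M, Hi/x/d/R, Hi/x/e/M, Hi/x/e/R, Hi/z/d/M, Hi/z/d/R, Hi/z/e/M, Hi/z/e/R, Hi/w/d/M, Hi/w/d/R, Hi/w/e/M, Hi/w/e/R} → row (-2,1) (-2,1) (-2,1) (-2,1)
{Lo/x/d/M, Lo/x/d/R, Lo/x/e/M, Lo/x/e/R, Lo/z/d/M, Lo/z/d/R, Lo/z/e/M, Lo/z/e/R, Lo/w/d/M, Lo/w/d/R, Lo/w/e/M, Lo/w/e/R} → row (-3,0) (-3,0) (-3,0) (-3,0)
That's 7 distinct rows out of 36 strategies.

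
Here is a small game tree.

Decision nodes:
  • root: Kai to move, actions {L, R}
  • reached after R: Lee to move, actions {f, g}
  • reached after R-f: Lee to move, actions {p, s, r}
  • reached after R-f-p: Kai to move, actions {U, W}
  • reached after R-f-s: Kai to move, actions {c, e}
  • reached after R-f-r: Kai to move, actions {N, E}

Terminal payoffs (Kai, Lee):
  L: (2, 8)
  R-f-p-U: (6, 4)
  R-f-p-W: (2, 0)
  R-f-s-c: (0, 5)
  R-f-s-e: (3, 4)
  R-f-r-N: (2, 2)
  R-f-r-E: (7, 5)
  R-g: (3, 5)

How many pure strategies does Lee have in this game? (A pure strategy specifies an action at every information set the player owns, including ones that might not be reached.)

Lee owns the node after R with actions {f, g} — two choices.
Lee owns the node after R-f with actions {p, s, r} — three choices.
A pure strategy fixes one action at each information set independently, so the count is the product 2 × 3 = 6.
(For reference, Kai has 16 pure strategies, giving a 6×16 normal-form matrix.)

6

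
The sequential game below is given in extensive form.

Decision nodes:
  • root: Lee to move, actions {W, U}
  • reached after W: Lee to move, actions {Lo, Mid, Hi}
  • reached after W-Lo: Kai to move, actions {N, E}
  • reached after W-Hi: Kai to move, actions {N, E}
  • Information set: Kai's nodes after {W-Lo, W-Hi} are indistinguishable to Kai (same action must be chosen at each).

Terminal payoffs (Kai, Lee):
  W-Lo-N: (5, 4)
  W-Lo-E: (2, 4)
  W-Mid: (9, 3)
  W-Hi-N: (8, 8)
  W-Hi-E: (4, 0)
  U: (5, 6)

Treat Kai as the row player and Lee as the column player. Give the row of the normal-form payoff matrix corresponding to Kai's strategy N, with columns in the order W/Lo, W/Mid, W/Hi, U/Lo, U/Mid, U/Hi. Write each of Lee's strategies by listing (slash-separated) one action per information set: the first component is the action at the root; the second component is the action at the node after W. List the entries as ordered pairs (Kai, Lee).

vs W/Lo: Lee plays W → Lee plays Lo at [W] → Kai plays N at [W-Lo] → (5, 4)
vs W/Mid: Lee plays W → Lee plays Mid at [W] → (9, 3)
vs W/Hi: Lee plays W → Lee plays Hi at [W] → Kai plays N at [W-Hi] → (8, 8)
vs U/Lo: Lee plays U → (5, 6)
vs U/Mid: Lee plays U → (5, 6)
vs U/Hi: Lee plays U → (5, 6)

(5,4) (9,3) (8,8) (5,6) (5,6) (5,6)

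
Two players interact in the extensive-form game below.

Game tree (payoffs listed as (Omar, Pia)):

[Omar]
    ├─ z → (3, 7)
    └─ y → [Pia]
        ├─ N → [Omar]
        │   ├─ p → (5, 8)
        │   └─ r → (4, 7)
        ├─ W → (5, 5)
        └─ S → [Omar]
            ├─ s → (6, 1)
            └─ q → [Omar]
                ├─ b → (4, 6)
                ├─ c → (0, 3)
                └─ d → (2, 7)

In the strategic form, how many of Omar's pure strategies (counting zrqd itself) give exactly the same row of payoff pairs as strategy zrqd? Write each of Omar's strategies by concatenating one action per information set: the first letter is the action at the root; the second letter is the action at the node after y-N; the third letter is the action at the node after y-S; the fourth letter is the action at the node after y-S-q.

Row for zrqd (columns N, W, S): (3,7) (3,7) (3,7).
Under zrqd, Omar's choice at the node after y-N and at the node after y-S and at the node after y-S-q can never be reached regardless of what Pia does, so varying those choices leaves every outcome unchanged.
Holding the reachable choices fixed and varying the unreachable ones freely already gives 2 × 2 × 3 = 12 equivalent strategies.
No other strategy reproduces this row, so those 12 are the full class: zpsb, zpsc, zpsd, zpqb, zpqc, zpqd, zrsb, zrsc, zrsd, zrqb, zrqc, zrqd.

12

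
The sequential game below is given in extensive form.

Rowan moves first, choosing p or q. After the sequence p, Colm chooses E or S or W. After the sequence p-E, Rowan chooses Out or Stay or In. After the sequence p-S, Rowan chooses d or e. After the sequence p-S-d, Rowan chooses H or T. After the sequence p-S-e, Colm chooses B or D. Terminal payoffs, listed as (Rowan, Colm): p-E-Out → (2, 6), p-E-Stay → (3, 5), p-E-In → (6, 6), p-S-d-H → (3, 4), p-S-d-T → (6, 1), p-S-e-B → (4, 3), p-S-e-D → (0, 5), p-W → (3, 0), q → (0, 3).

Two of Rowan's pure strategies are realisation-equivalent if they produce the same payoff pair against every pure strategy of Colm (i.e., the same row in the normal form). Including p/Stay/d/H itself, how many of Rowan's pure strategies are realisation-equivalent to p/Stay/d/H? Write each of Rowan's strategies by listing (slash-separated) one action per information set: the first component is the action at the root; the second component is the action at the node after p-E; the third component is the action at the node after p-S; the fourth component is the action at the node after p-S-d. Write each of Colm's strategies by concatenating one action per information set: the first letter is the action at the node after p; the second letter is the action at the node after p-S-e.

1

Row for p/Stay/d/H (columns EB, ED, SB, SD, WB, WD): (3,5) (3,5) (3,4) (3,4) (3,0) (3,0).
Every one of Rowan's information sets is on the play path for some reply by Colm when Rowan follows p/Stay/d/H.
Changing the action at any of them therefore changes at least one column, so only p/Stay/d/H itself gives this row.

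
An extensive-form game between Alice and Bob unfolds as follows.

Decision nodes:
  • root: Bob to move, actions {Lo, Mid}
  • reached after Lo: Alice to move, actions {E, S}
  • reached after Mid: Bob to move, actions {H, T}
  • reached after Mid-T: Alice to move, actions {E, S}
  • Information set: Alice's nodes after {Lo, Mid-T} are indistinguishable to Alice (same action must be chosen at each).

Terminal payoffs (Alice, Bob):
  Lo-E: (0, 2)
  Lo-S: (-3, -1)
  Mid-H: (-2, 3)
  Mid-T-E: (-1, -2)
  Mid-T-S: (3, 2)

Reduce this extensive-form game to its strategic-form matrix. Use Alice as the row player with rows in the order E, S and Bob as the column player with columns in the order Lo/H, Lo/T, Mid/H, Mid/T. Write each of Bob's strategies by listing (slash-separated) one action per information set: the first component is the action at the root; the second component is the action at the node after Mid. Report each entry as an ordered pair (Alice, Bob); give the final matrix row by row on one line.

E: (0,2) (0,2) (-2,3) (-1,-2) | S: (-3,-1) (-3,-1) (-2,3) (3,2)

Row E: Lo/H→(0,2), Lo/T→(0,2), Mid/H→(-2,3), Mid/T→(-1,-2)
Row S: Lo/H→(-3,-1), Lo/T→(-3,-1), Mid/H→(-2,3), Mid/T→(3,2)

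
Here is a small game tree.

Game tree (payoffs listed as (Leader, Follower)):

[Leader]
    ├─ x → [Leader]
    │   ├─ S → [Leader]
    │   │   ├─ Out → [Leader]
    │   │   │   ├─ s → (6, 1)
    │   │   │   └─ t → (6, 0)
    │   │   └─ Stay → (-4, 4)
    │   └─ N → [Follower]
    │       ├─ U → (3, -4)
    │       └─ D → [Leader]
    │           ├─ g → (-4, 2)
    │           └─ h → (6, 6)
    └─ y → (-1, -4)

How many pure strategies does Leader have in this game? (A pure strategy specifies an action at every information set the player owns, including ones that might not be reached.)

Leader owns the root with actions {x, y} — two choices.
Leader owns the node after x with actions {S, N} — two choices.
Leader owns the node after x-S with actions {Out, Stay} — two choices.
Leader owns the node after x-S-Out with actions {s, t} — two choices.
Leader owns the node after x-N-D with actions {g, h} — two choices.
A pure strategy fixes one action at each information set independently, so the count is the product 2 × 2 × 2 × 2 × 2 = 32.

32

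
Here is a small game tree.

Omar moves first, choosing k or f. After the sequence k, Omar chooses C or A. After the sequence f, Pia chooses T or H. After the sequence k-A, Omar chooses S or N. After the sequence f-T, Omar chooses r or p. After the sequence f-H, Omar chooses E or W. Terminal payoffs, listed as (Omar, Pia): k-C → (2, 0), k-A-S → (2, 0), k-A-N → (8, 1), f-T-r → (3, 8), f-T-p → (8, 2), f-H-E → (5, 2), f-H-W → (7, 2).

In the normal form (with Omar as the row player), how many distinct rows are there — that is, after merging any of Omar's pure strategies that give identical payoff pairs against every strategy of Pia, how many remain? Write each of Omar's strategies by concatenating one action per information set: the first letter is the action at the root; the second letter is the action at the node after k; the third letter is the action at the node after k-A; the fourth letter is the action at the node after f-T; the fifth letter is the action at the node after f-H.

6

Omar has 32 pure strategies: kCSrE, kCSrW, kCSpE, kCSpW, kCNrE, kCNrW, kCNpE, kCNpW, kASrE, kASrW, kASpE, kASpW, kANrE, kANrW, kANpE, kANpW, fCSrE, fCSrW, fCSpE, fCSpW, fCNrE, fCNrW, fCNpE, fCNpW, fASrE, fASrW, fASpE, fASpW, fANrE, fANrW, fANpE, fANpW. Columns: T, H.
{kCSrE, kCSrW, kCSpE, kCSpW, kCNrE, kCNrW, kCNpE, kCNpW, kASrE, kASrW, kASpE, kASpW} → row (2,0) (2,0)
{kANrE, kANrW, kANpE, kANpW} → row (8,1) (8,1)
{fCSrE, fCNrE, fASrE, fANrE} → row (3,8) (5,2)
{fCSrW, fCNrW, fASrW, fANrW} → row (3,8) (7,2)
{fCSpE, fCNpE, fASpE, fANpE} → row (8,2) (5,2)
{fCSpW, fCNpW, fASpW, fANpW} → row (8,2) (7,2)
That's 6 distinct rows out of 32 strategies.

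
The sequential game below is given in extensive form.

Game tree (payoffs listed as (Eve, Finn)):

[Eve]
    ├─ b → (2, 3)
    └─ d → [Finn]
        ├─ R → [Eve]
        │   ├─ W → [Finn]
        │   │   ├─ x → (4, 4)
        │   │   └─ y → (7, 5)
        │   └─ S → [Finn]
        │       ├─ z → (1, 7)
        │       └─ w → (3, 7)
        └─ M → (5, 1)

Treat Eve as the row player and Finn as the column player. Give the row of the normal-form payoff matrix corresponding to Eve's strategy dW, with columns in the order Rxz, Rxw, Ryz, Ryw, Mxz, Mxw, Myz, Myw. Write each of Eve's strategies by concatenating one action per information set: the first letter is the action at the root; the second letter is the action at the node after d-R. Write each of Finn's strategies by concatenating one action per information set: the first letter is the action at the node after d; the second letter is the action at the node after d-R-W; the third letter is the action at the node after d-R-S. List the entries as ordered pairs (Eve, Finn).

(4,4) (4,4) (7,5) (7,5) (5,1) (5,1) (5,1) (5,1)

vs Rxz: Eve plays d → Finn plays R at [d] → Eve plays W at [d-R] → Finn plays x at [d-R-W] → (4, 4)
vs Rxw: Eve plays d → Finn plays R at [d] → Eve plays W at [d-R] → Finn plays x at [d-R-W] → (4, 4)
vs Ryz: Eve plays d → Finn plays R at [d] → Eve plays W at [d-R] → Finn plays y at [d-R-W] → (7, 5)
vs Ryw: Eve plays d → Finn plays R at [d] → Eve plays W at [d-R] → Finn plays y at [d-R-W] → (7, 5)
vs Mxz: Eve plays d → Finn plays M at [d] → (5, 1)
vs Mxw: Eve plays d → Finn plays M at [d] → (5, 1)
vs Myz: Eve plays d → Finn plays M at [d] → (5, 1)
vs Myw: Eve plays d → Finn plays M at [d] → (5, 1)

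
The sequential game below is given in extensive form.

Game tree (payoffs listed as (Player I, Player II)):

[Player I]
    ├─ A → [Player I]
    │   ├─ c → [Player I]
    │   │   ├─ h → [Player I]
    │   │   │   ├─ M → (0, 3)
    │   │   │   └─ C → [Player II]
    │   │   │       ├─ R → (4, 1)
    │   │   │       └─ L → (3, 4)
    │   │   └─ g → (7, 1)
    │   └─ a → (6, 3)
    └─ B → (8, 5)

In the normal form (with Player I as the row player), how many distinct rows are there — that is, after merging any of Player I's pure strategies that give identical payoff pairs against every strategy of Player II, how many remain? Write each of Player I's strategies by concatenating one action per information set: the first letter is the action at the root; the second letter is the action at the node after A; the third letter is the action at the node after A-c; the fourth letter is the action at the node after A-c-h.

5

Player I has 16 pure strategies: AchM, AchC, AcgM, AcgC, AahM, AahC, AagM, AagC, BchM, BchC, BcgM, BcgC, BahM, BahC, BagM, BagC. Columns: R, L.
{AchM} → row (0,3) (0,3)
{AchC} → row (4,1) (3,4)
{AcgM, AcgC} → row (7,1) (7,1)
{AahM, AahC, AagM, AagC} → row (6,3) (6,3)
{BchM, BchC, BcgM, BcgC, BahM, BahC, BagM, BagC} → row (8,5) (8,5)
That's 5 distinct rows out of 16 strategies.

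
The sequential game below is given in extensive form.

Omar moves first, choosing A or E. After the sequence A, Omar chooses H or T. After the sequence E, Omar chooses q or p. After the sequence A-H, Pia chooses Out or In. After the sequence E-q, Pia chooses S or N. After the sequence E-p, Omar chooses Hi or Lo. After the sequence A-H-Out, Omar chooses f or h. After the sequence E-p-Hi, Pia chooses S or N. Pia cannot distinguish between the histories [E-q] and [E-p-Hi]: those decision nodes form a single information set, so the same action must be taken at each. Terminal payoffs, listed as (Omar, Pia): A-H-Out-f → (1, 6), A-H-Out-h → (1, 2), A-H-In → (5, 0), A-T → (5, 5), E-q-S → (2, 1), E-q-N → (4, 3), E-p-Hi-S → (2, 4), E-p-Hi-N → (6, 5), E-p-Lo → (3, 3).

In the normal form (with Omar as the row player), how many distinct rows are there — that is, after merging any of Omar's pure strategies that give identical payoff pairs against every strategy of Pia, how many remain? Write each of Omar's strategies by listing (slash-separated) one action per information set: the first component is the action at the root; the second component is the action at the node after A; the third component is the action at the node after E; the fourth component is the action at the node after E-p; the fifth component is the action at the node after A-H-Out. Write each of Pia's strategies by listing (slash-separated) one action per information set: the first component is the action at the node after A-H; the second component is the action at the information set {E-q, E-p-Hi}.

Omar has 32 pure strategies: A/H/q/Hi/f, A/H/q/Hi/h, A/H/q/Lo/f, A/H/q/Lo/h, A/H/p/Hi/f, A/H/p/Hi/h, A/H/p/Lo/f, A/H/p/Lo/h, A/T/q/Hi/f, A/T/q/Hi/h, A/T/q/Lo/f, A/T/q/Lo/h, A/T/p/Hi/f, A/T/p/Hi/h, A/T/p/Lo/f, A/T/p/Lo/h, E/H/q/Hi/f, E/H/q/Hi/h, E/H/q/Lo/f, E/H/q/Lo/h, E/H/p/Hi/f, E/H/p/Hi/h, E/H/p/Lo/f, E/H/p/Lo/h, E/T/q/Hi/f, E/T/q/Hi/h, E/T/q/Lo/f, E/T/q/Lo/h, E/T/p/Hi/f, E/T/p/Hi/h, E/T/p/Lo/f, E/T/p/Lo/h. Columns: Out/S, Out/N, In/S, In/N.
{A/H/q/Hi/f, A/H/q/Lo/f, A/H/p/Hi/f, A/H/p/Lo/f} → row (1,6) (1,6) (5,0) (5,0)
{A/H/q/Hi/h, A/H/q/Lo/h, A/H/p/Hi/h, A/H/p/Lo/h} → row (1,2) (1,2) (5,0) (5,0)
{A/T/q/Hi/f, A/T/q/Hi/h, A/T/q/Lo/f, A/T/q/Lo/h, A/T/p/Hi/f, A/T/p/Hi/h, A/T/p/Lo/f, A/T/p/Lo/h} → row (5,5) (5,5) (5,5) (5,5)
{E/H/q/Hi/f, E/H/q/Hi/h, E/H/q/Lo/f, E/H/q/Lo/h, E/T/q/Hi/f, E/T/q/Hi/h, E/T/q/Lo/f, E/T/q/Lo/h} → row (2,1) (4,3) (2,1) (4,3)
{E/H/p/Hi/f, E/H/p/Hi/h, E/T/p/Hi/f, E/T/p/Hi/h} → row (2,4) (6,5) (2,4) (6,5)
{E/H/p/Lo/f, E/H/p/Lo/h, E/T/p/Lo/f, E/T/p/Lo/h} → row (3,3) (3,3) (3,3) (3,3)
That's 6 distinct rows out of 32 strategies.

6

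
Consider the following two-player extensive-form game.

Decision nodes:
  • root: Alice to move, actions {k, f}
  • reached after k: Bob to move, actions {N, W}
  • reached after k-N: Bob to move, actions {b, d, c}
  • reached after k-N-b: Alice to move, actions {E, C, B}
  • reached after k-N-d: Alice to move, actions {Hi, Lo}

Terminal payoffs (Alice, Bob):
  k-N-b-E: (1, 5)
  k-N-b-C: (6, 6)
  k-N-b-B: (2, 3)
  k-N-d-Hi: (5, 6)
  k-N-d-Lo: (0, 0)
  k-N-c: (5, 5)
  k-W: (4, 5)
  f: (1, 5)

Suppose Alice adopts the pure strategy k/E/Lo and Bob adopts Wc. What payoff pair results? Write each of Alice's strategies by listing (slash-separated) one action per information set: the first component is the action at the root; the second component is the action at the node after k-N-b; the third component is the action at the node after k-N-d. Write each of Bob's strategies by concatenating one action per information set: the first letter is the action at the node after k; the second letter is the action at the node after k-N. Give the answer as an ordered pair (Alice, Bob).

(4, 5)

Trace the play path from the root:
  Alice plays k
  Bob plays W at [k]
→ terminal payoff (4, 5).
(Alice's choice at the node after k-N-b is never reached on this path, so it doesn't affect the outcome.)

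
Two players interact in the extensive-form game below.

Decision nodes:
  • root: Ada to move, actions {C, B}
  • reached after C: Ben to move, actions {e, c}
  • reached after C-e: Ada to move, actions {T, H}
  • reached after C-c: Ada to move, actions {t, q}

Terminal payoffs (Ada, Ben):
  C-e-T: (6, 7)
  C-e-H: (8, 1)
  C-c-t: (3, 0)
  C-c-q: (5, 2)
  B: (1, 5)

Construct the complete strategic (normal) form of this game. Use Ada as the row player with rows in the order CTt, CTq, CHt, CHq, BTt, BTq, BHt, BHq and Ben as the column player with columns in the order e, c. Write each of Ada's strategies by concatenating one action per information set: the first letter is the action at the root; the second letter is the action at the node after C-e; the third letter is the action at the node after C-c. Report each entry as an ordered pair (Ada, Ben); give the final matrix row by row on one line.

            e        c
 CTt    (6,7)    (3,0)
 CTq    (6,7)    (5,2)
 CHt    (8,1)    (3,0)
 CHq    (8,1)    (5,2)
 BTt    (1,5)    (1,5)
 BTq    (1,5)    (1,5)
 BHt    (1,5)    (1,5)
 BHq    (1,5)    (1,5)

CTt: (6,7) (3,0) | CTq: (6,7) (5,2) | CHt: (8,1) (3,0) | CHq: (8,1) (5,2) | BTt: (1,5) (1,5) | BTq: (1,5) (1,5) | BHt: (1,5) (1,5) | BHq: (1,5) (1,5)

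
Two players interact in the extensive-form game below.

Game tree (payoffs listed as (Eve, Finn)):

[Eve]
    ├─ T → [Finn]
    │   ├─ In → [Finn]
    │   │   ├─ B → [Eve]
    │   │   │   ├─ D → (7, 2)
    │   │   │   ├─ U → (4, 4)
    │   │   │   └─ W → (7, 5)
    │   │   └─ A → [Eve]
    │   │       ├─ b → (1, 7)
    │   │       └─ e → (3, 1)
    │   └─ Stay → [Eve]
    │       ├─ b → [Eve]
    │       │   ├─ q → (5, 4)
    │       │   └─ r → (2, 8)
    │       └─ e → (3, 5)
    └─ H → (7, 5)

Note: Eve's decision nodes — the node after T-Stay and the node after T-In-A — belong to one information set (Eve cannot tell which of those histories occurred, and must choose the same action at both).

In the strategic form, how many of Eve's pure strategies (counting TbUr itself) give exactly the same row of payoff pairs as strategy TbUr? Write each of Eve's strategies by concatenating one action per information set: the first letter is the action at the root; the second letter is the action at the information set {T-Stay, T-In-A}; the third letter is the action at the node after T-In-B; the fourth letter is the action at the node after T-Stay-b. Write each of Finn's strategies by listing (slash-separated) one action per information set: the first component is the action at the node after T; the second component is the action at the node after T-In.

Row for TbUr (columns In/B, In/A, Stay/B, Stay/A): (4,4) (1,7) (2,8) (2,8).
Every one of Eve's information sets is on the play path for some reply by Finn when Eve follows TbUr.
Changing the action at any of them therefore changes at least one column, so only TbUr itself gives this row.

1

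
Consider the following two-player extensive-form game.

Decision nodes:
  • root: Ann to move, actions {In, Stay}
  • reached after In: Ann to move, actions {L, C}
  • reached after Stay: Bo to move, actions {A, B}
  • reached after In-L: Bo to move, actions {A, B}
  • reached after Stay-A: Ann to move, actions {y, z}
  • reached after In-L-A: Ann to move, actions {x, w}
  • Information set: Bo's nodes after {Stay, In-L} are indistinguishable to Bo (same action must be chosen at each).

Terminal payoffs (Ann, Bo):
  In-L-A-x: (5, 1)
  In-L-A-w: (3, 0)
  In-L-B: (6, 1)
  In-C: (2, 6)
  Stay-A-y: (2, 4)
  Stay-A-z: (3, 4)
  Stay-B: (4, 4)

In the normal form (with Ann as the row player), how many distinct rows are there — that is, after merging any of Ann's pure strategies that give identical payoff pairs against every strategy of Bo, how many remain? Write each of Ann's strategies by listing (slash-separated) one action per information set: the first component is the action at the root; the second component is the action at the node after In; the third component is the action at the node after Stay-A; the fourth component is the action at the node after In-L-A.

Ann has 16 pure strategies: In/L/y/x, In/L/y/w, In/L/z/x, In/L/z/w, In/C/y/x, In/C/y/w, In/C/z/x, In/C/z/w, Stay/L/y/x, Stay/L/y/w, Stay/L/z/x, Stay/L/z/w, Stay/C/y/x, Stay/C/y/w, Stay/C/z/x, Stay/C/z/w. Columns: A, B.
{In/L/y/x, In/L/z/x} → row (5,1) (6,1)
{In/L/y/w, In/L/z/w} → row (3,0) (6,1)
{In/C/y/x, In/C/y/w, In/C/z/x, In/C/z/w} → row (2,6) (2,6)
{Stay/L/y/x, Stay/L/y/w, Stay/C/y/x, Stay/C/y/w} → row (2,4) (4,4)
{Stay/L/z/x, Stay/L/z/w, Stay/C/z/x, Stay/C/z/w} → row (3,4) (4,4)
That's 5 distinct rows out of 16 strategies.

5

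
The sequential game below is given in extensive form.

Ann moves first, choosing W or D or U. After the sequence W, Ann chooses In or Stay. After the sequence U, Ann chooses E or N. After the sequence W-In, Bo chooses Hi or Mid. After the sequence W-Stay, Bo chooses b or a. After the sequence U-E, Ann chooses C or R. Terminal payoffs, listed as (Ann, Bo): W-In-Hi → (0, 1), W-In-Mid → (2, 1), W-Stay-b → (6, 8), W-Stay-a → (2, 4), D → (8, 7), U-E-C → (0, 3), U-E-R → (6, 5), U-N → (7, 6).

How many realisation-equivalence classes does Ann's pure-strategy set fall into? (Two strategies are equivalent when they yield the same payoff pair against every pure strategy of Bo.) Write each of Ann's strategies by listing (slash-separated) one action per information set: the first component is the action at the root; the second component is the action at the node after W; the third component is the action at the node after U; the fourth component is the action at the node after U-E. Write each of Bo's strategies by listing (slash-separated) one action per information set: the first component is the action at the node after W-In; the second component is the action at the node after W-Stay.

Ann has 24 pure strategies: W/In/E/C, W/In/E/R, W/In/N/C, W/In/N/R, W/Stay/E/C, W/Stay/E/R, W/Stay/N/C, W/Stay/N/R, D/In/E/C, D/In/E/R, D/In/N/C, D/In/N/R, D/Stay/E/C, D/Stay/E/R, D/Stay/N/C, D/Stay/N/R, U/In/E/C, U/In/E/R, U/In/N/C, U/In/N/R, U/Stay/E/C, U/Stay/E/R, U/Stay/N/C, U/Stay/N/R. Columns: Hi/b, Hi/a, Mid/b, Mid/a.
{W/In/E/C, W/In/E/R, W/In/N/C, W/In/N/R} → row (0,1) (0,1) (2,1) (2,1)
{W/Stay/E/C, W/Stay/E/R, W/Stay/N/C, W/Stay/N/R} → row (6,8) (2,4) (6,8) (2,4)
{D/In/E/C, D/In/E/R, D/In/N/C, D/In/N/R, D/Stay/E/C, D/Stay/E/R, D/Stay/N/C, D/Stay/N/R} → row (8,7) (8,7) (8,7) (8,7)
{U/In/E/C, U/Stay/E/C} → row (0,3) (0,3) (0,3) (0,3)
{U/In/E/R, U/Stay/E/R} → row (6,5) (6,5) (6,5) (6,5)
{U/In/N/C, U/In/N/R, U/Stay/N/C, U/Stay/N/R} → row (7,6) (7,6) (7,6) (7,6)
That's 6 distinct rows out of 24 strategies.

6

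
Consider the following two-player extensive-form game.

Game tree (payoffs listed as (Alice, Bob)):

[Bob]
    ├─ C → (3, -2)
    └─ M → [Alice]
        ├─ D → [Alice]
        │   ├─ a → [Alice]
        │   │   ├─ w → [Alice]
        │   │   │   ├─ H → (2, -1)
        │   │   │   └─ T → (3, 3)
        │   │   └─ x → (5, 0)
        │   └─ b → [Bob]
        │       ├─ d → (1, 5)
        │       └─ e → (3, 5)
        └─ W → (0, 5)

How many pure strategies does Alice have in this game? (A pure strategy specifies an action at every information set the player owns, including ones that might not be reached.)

16

Alice owns the node after M with actions {D, W} — two choices.
Alice owns the node after M-D with actions {a, b} — two choices.
Alice owns the node after M-D-a with actions {w, x} — two choices.
Alice owns the node after M-D-a-w with actions {H, T} — two choices.
A pure strategy fixes one action at each information set independently, so the count is the product 2 × 2 × 2 × 2 = 16.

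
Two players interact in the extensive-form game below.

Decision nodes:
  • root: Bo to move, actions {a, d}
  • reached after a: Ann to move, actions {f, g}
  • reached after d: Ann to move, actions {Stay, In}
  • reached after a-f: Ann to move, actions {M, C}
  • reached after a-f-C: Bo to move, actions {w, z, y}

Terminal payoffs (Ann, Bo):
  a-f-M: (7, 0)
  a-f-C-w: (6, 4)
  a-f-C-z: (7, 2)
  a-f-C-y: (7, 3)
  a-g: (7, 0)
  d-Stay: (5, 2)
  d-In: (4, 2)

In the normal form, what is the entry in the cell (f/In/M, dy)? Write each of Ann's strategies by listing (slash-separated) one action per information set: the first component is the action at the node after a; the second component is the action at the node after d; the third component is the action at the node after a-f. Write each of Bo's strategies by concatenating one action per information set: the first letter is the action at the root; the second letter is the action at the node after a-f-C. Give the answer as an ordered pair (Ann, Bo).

Trace the play path from the root:
  Bo plays d
  Ann plays In at [d]
→ terminal payoff (4, 2).
(Ann's choice at the node after a is never reached on this path, so it doesn't affect the outcome.)

(4, 2)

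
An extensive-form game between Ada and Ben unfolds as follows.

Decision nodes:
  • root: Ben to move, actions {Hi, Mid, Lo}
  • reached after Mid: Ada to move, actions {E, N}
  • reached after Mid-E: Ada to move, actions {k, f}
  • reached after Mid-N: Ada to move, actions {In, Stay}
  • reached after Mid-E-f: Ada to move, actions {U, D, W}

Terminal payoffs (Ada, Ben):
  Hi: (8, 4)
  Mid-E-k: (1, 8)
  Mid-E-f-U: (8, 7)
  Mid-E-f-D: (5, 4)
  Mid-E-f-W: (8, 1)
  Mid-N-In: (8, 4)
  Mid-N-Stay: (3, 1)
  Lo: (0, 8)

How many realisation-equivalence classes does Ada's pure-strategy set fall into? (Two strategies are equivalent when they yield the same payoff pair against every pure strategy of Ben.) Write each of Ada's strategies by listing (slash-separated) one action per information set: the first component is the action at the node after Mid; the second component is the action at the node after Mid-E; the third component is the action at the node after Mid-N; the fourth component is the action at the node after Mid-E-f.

Ada has 24 pure strategies: E/k/In/U, E/k/In/D, E/k/In/W, E/k/Stay/U, E/k/Stay/D, E/k/Stay/W, E/f/In/U, E/f/In/D, E/f/In/W, E/f/Stay/U, E/f/Stay/D, E/f/Stay/W, N/k/In/U, N/k/In/D, N/k/In/W, N/k/Stay/U, N/k/Stay/D, N/k/Stay/W, N/f/In/U, N/f/In/D, N/f/In/W, N/f/Stay/U, N/f/Stay/D, N/f/Stay/W. Columns: Hi, Mid, Lo.
{E/k/In/U, E/k/In/D, E/k/In/W, E/k/Stay/U, E/k/Stay/D, E/k/Stay/W} → row (8,4) (1,8) (0,8)
{E/f/In/U, E/f/Stay/U} → row (8,4) (8,7) (0,8)
{E/f/In/D, E/f/Stay/D} → row (8,4) (5,4) (0,8)
{E/f/In/W, E/f/Stay/W} → row (8,4) (8,1) (0,8)
{N/k/In/U, N/k/In/D, N/k/In/W, N/f/In/U, N/f/In/D, N/f/In/W} → row (8,4) (8,4) (0,8)
{N/k/Stay/U, N/k/Stay/D, N/k/Stay/W, N/f/Stay/U, N/f/Stay/D, N/f/Stay/W} → row (8,4) (3,1) (0,8)
That's 6 distinct rows out of 24 strategies.

6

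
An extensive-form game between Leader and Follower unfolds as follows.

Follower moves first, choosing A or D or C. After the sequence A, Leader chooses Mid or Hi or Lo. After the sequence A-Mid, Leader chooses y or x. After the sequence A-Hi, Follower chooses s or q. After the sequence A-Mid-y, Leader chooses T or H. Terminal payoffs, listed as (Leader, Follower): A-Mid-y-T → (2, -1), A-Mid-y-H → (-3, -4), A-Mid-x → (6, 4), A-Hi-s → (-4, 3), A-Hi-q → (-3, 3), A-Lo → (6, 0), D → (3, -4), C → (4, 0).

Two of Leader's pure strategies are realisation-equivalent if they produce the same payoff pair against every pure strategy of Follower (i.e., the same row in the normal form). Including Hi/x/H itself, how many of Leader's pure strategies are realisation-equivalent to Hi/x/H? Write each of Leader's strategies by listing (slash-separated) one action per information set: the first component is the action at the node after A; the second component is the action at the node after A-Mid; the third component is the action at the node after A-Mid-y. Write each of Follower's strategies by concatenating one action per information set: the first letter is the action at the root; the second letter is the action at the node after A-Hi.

Row for Hi/x/H (columns As, Aq, Ds, Dq, Cs, Cq): (-4,3) (-3,3) (3,-4) (3,-4) (4,0) (4,0).
Under Hi/x/H, Leader's choice at the node after A-Mid and at the node after A-Mid-y can never be reached regardless of what Follower does, so varying those choices leaves every outcome unchanged.
Holding the reachable choices fixed and varying the unreachable ones freely already gives 2 × 2 = 4 equivalent strategies.
No other strategy reproduces this row, so those 4 are the full class: Hi/y/T, Hi/y/H, Hi/x/T, Hi/x/H.

4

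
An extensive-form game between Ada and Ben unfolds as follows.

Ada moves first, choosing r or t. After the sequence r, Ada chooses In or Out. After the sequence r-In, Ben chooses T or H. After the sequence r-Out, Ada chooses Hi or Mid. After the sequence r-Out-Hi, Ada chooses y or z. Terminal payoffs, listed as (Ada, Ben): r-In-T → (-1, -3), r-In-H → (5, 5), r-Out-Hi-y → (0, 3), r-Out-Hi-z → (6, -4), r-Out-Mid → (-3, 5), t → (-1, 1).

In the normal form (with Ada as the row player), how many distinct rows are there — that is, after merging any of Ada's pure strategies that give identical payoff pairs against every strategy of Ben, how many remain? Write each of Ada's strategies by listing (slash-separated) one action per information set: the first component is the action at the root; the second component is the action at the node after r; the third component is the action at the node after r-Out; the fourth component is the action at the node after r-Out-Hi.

5

Ada has 16 pure strategies: r/In/Hi/y, r/In/Hi/z, r/In/Mid/y, r/In/Mid/z, r/Out/Hi/y, r/Out/Hi/z, r/Out/Mid/y, r/Out/Mid/z, t/In/Hi/y, t/In/Hi/z, t/In/Mid/y, t/In/Mid/z, t/Out/Hi/y, t/Out/Hi/z, t/Out/Mid/y, t/Out/Mid/z. Columns: T, H.
{r/In/Hi/y, r/In/Hi/z, r/In/Mid/y, r/In/Mid/z} → row (-1,-3) (5,5)
{r/Out/Hi/y} → row (0,3) (0,3)
{r/Out/Hi/z} → row (6,-4) (6,-4)
{r/Out/Mid/y, r/Out/Mid/z} → row (-3,5) (-3,5)
{t/In/Hi/y, t/In/Hi/z, t/In/Mid/y, t/In/Mid/z, t/Out/Hi/y, t/Out/Hi/z, t/Out/Mid/y, t/Out/Mid/z} → row (-1,1) (-1,1)
That's 5 distinct rows out of 16 strategies.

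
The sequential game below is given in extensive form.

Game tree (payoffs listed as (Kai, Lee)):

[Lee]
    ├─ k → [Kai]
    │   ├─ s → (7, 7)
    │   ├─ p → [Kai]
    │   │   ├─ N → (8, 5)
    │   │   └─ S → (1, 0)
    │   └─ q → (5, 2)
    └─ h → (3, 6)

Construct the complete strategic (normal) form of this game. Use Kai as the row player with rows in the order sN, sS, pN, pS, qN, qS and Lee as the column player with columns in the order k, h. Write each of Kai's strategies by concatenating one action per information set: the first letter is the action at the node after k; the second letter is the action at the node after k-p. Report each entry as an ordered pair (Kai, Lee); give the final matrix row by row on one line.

Row sN: k→(7,7), h→(3,6)
Row sS: k→(7,7), h→(3,6)
Row pN: k→(8,5), h→(3,6)
Row pS: k→(1,0), h→(3,6)
Row qN: k→(5,2), h→(3,6)
Row qS: k→(5,2), h→(3,6)

sN: (7,7) (3,6) | sS: (7,7) (3,6) | pN: (8,5) (3,6) | pS: (1,0) (3,6) | qN: (5,2) (3,6) | qS: (5,2) (3,6)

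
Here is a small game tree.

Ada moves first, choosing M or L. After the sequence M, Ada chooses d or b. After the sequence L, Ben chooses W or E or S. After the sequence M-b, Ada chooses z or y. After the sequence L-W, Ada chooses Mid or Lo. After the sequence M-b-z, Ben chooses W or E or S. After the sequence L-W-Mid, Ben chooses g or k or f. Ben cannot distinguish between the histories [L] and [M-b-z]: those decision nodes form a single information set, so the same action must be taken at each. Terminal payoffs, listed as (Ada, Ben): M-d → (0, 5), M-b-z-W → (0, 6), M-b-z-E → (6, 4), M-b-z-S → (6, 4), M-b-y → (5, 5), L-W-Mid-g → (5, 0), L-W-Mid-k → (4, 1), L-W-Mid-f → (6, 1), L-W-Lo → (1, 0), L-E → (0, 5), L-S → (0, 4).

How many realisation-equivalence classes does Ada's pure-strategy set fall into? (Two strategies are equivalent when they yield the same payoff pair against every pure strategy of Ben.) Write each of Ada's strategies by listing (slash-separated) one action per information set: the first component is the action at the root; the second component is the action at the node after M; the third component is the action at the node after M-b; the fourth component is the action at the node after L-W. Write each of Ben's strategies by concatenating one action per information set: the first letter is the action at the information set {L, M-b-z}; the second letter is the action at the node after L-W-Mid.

Ada has 16 pure strategies: M/d/z/Mid, M/d/z/Lo, M/d/y/Mid, M/d/y/Lo, M/b/z/Mid, M/b/z/Lo, M/b/y/Mid, M/b/y/Lo, L/d/z/Mid, L/d/z/Lo, L/d/y/Mid, L/d/y/Lo, L/b/z/Mid, L/b/z/Lo, L/b/y/Mid, L/b/y/Lo. Columns: Wg, Wk, Wf, Eg, Ek, Ef, Sg, Sk, Sf.
{M/d/z/Mid, M/d/z/Lo, M/d/y/Mid, M/d/y/Lo} → row (0,5) (0,5) (0,5) (0,5) (0,5) (0,5) (0,5) (0,5) (0,5)
{M/b/z/Mid, M/b/z/Lo} → row (0,6) (0,6) (0,6) (6,4) (6,4) (6,4) (6,4) (6,4) (6,4)
{M/b/y/Mid, M/b/y/Lo} → row (5,5) (5,5) (5,5) (5,5) (5,5) (5,5) (5,5) (5,5) (5,5)
{L/d/z/Mid, L/d/y/Mid, L/b/z/Mid, L/b/y/Mid} → row (5,0) (4,1) (6,1) (0,5) (0,5) (0,5) (0,4) (0,4) (0,4)
{L/d/z/Lo, L/d/y/Lo, L/b/z/Lo, L/b/y/Lo} → row (1,0) (1,0) (1,0) (0,5) (0,5) (0,5) (0,4) (0,4) (0,4)
That's 5 distinct rows out of 16 strategies.

5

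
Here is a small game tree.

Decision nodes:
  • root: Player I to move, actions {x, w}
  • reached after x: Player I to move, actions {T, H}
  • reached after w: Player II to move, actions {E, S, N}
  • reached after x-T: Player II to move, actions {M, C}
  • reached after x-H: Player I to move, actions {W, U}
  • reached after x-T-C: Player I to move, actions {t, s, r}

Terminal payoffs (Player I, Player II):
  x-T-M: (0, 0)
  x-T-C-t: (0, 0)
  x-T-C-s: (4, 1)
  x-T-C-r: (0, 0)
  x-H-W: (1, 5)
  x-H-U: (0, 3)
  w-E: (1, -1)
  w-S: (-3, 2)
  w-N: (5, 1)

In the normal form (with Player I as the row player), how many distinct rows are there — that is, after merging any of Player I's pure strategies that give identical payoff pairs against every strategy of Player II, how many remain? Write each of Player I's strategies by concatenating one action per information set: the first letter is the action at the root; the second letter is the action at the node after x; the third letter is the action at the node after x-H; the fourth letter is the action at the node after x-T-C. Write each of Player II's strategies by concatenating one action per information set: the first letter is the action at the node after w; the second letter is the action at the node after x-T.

Player I has 24 pure strategies: xTWt, xTWs, xTWr, xTUt, xTUs, xTUr, xHWt, xHWs, xHWr, xHUt, xHUs, xHUr, wTWt, wTWs, wTWr, wTUt, wTUs, wTUr, wHWt, wHWs, wHWr, wHUt, wHUs, wHUr. Columns: EM, EC, SM, SC, NM, NC.
{xTWt, xTWr, xTUt, xTUr} → row (0,0) (0,0) (0,0) (0,0) (0,0) (0,0)
{xTWs, xTUs} → row (0,0) (4,1) (0,0) (4,1) (0,0) (4,1)
{xHWt, xHWs, xHWr} → row (1,5) (1,5) (1,5) (1,5) (1,5) (1,5)
{xHUt, xHUs, xHUr} → row (0,3) (0,3) (0,3) (0,3) (0,3) (0,3)
{wTWt, wTWs, wTWr, wTUt, wTUs, wTUr, wHWt, wHWs, wHWr, wHUt, wHUs, wHUr} → row (1,-1) (1,-1) (-3,2) (-3,2) (5,1) (5,1)
That's 5 distinct rows out of 24 strategies.

5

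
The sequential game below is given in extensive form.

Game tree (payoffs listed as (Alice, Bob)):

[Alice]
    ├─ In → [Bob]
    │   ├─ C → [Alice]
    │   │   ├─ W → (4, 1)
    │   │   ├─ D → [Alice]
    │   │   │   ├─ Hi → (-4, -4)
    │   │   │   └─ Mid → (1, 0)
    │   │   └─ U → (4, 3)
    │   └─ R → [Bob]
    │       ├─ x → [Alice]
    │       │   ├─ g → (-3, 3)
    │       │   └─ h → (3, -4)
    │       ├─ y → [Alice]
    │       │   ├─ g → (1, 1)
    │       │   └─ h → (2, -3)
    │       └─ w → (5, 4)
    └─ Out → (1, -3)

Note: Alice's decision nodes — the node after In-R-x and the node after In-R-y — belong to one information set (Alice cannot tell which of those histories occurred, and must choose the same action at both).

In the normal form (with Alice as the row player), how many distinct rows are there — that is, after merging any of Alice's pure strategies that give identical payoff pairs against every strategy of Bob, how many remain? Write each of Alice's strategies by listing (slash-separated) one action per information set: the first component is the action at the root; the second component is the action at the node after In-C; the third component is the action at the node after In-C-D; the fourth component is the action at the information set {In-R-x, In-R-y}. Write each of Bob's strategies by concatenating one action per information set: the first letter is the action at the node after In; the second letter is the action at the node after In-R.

9

Alice has 24 pure strategies: In/W/Hi/g, In/W/Hi/h, In/W/Mid/g, In/W/Mid/h, In/D/Hi/g, In/D/Hi/h, In/D/Mid/g, In/D/Mid/h, In/U/Hi/g, In/U/Hi/h, In/U/Mid/g, In/U/Mid/h, Out/W/Hi/g, Out/W/Hi/h, Out/W/Mid/g, Out/W/Mid/h, Out/D/Hi/g, Out/D/Hi/h, Out/D/Mid/g, Out/D/Mid/h, Out/U/Hi/g, Out/U/Hi/h, Out/U/Mid/g, Out/U/Mid/h. Columns: Cx, Cy, Cw, Rx, Ry, Rw.
{In/W/Hi/g, In/W/Mid/g} → row (4,1) (4,1) (4,1) (-3,3) (1,1) (5,4)
{In/W/Hi/h, In/W/Mid/h} → row (4,1) (4,1) (4,1) (3,-4) (2,-3) (5,4)
{In/D/Hi/g} → row (-4,-4) (-4,-4) (-4,-4) (-3,3) (1,1) (5,4)
{In/D/Hi/h} → row (-4,-4) (-4,-4) (-4,-4) (3,-4) (2,-3) (5,4)
{In/D/Mid/g} → row (1,0) (1,0) (1,0) (-3,3) (1,1) (5,4)
{In/D/Mid/h} → row (1,0) (1,0) (1,0) (3,-4) (2,-3) (5,4)
{In/U/Hi/g, In/U/Mid/g} → row (4,3) (4,3) (4,3) (-3,3) (1,1) (5,4)
{In/U/Hi/h, In/U/Mid/h} → row (4,3) (4,3) (4,3) (3,-4) (2,-3) (5,4)
{Out/W/Hi/g, Out/W/Hi/h, Out/W/Mid/g, Out/W/Mid/h, Out/D/Hi/g, Out/D/Hi/h, Out/D/Mid/g, Out/D/Mid/h, Out/U/Hi/g, Out/U/Hi/h, Out/U/Mid/g, Out/U/Mid/h} → row (1,-3) (1,-3) (1,-3) (1,-3) (1,-3) (1,-3)
That's 9 distinct rows out of 24 strategies.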